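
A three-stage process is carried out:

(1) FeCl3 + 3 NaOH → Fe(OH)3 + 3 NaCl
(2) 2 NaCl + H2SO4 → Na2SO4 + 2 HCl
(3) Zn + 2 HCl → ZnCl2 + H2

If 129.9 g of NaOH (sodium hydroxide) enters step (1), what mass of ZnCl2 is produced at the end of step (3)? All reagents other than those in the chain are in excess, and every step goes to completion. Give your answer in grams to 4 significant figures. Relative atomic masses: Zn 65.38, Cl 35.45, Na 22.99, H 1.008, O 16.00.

221.3 g

M(NaOH) = 22.99 + 16.00 + 1.008 = 39.998 g/mol.
M(ZnCl2) = 65.38 + 2(35.45) = 136.28 g/mol.
n(NaOH) = 129.9 / 39.998 = 3.2477 mol.
Reaction (1): NaOH→NaCl ratio 3:3 ⇒ n(NaCl) = 3.2477 mol.
Reaction (2): NaCl→HCl ratio 2:2 ⇒ n(HCl) = 3.2477 mol.
Reaction (3): HCl→ZnCl2 ratio 2:1 ⇒ n(ZnCl2) = 1.6238 mol.
Mass of ZnCl2 = 1.6238 × 136.28 = 221.30 g.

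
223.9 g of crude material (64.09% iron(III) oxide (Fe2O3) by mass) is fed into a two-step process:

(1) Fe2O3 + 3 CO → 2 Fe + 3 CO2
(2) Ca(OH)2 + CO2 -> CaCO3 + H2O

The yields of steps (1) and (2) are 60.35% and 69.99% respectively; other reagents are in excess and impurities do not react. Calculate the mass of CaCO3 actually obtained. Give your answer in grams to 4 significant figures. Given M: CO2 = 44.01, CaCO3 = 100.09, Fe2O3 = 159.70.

Pure Fe2O3 = 223.9 × 0.6409 = 143.50 g.
n(Fe2O3) = 143.50 / 159.70 = 0.89854 mol.
Step 1 (Fe2O3:CO2 = 1:3): theoretical n(CO2) = 2.6956 mol; at 60.35% yield, n(CO2) = 1.6268 mol.
Step 2 (CO2:CaCO3 = 1:1): theoretical n(CaCO3) = 1.6268 mol, so theoretical mass = 1.6268 × 100.09 = 162.83 g.
At 69.99% yield, actual mass of CaCO3 = 162.83 × 0.6999 = 113.96 g.

114.0 g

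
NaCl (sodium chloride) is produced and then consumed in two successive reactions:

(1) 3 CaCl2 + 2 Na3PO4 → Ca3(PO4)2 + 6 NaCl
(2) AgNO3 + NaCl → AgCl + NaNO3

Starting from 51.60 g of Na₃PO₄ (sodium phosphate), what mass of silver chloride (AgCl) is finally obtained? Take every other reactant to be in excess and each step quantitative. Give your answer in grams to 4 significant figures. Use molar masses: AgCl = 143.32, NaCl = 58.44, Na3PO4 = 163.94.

135.3 g

n(Na3PO4) = 51.600 / 163.94 = 0.31475 mol.
Step 1 gives a 2:6 ratio of Na3PO4 to NaCl, so n(NaCl) = 0.94425 mol.
In step 2 the NaCl:AgCl ratio is 1:1, so n(AgCl) = 0.94425 mol.
Mass of AgCl = 0.94425 × 143.32 = 135.33 g.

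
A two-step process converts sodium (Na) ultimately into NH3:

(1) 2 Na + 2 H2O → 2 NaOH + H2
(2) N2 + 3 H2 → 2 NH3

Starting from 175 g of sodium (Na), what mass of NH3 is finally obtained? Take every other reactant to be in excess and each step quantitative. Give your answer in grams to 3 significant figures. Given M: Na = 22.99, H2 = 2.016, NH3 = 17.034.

43.2 g

n(Na) = 175.0 / 22.99 = 7.612 mol.
Step 1 gives a 2:1 ratio of Na to H2, so n(H2) = 3.806 mol.
In step 2 the H2:NH3 ratio is 3:2, so n(NH3) = 2.537 mol.
Mass of NH3 = 2.537 × 17.034 = 43.22 g.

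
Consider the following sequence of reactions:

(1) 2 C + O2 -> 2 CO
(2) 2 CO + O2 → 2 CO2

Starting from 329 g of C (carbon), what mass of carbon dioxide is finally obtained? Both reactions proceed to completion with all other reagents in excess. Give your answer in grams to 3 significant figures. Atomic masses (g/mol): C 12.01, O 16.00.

M(C) = 12.01 g/mol.
M(CO2) = 12.01 + 2(16.00) = 44.01 g/mol.
n(C) = 329.0 / 12.01 = 27.39 mol.
Step 1 gives a 2:2 ratio of C to CO, so n(CO) = 27.39 mol.
In step 2 the CO:CO2 ratio is 2:2, so n(CO2) = 27.39 mol.
Mass of CO2 = 27.39 × 44.01 = 1206 g.

1210 g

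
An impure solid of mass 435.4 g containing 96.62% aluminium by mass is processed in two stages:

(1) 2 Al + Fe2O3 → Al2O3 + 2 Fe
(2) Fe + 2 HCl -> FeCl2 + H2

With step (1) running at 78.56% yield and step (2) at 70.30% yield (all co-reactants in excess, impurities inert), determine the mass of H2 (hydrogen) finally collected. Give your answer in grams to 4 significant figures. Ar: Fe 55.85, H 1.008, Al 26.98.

17.36 g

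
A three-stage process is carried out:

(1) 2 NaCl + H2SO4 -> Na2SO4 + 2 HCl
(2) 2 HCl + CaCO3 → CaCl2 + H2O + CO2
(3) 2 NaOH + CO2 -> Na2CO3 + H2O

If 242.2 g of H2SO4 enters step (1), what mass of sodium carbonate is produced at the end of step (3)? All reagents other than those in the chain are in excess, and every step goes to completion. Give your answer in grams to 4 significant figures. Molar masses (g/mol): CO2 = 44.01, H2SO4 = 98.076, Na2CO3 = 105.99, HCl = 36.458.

261.7 g

n(H2SO4) = 242.2 / 98.076 = 2.4695 mol.
Reaction (1): H2SO4→HCl ratio 1:2 ⇒ n(HCl) = 4.9390 mol.
Reaction (2): HCl→CO2 ratio 2:1 ⇒ n(CO2) = 2.4695 mol.
Reaction (3): CO2→Na2CO3 ratio 1:1 ⇒ n(Na2CO3) = 2.4695 mol.
Mass of Na2CO3 = 2.4695 × 105.99 = 261.74 g.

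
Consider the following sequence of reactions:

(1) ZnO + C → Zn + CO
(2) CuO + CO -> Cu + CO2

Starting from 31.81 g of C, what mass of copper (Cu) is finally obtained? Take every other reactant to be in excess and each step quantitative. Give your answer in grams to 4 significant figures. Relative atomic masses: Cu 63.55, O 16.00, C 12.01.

168.3 g

M(C) = 12.01 g/mol.
M(Cu) = 63.55 g/mol.
n(C) = 31.810 / 12.01 = 2.6486 mol.
Step 1 gives a 1:1 ratio of C to CO, so n(CO) = 2.6486 mol.
In step 2 the CO:Cu ratio is 1:1, so n(Cu) = 2.6486 mol.
Mass of Cu = 2.6486 × 63.55 = 168.32 g.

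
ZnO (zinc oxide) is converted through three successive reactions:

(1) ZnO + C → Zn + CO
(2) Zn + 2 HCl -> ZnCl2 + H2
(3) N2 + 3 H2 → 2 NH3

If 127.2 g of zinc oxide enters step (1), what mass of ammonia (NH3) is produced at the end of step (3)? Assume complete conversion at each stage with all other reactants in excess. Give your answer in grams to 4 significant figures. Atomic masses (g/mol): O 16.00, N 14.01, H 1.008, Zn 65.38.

17.75 g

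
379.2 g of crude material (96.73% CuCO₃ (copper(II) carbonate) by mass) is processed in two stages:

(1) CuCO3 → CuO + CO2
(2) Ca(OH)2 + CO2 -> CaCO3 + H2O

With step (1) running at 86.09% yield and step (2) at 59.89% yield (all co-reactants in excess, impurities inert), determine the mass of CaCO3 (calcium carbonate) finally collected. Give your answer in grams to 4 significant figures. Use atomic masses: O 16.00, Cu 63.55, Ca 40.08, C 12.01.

Pure CuCO3 = 379.2 × 0.9673 = 366.80 g.
M(CuCO3) = 63.55 + 12.01 + 3(16.00) = 123.56 g/mol.
M(CaCO3) = 40.08 + 12.01 + 3(16.00) = 100.09 g/mol.
n(CuCO3) = 366.80 / 123.56 = 2.9686 mol.
Step 1 (CuCO3:CO2 = 1:1): theoretical n(CO2) = 2.9686 mol; at 86.09% yield, n(CO2) = 2.5557 mol.
Step 2 (CO2:CaCO3 = 1:1): theoretical n(CaCO3) = 2.5557 mol, so theoretical mass = 2.5557 × 100.09 = 255.80 g.
At 59.89% yield, actual mass of CaCO3 = 255.80 × 0.5989 = 153.20 g.

153.2 g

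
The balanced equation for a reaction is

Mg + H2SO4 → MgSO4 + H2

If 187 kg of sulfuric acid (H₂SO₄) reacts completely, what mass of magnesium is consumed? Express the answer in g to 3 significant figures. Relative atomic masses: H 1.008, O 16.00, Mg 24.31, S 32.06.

46400 g

M(H2SO4) = 2(1.008) + 32.06 + 4(16.00) = 98.076 g/mol.
M(Mg) = 24.31 g/mol.
Convert: 187 kg = 187000 g.
n(H2SO4) = 187000 g / 98.076 g/mol = 1907 mol.
From the equation the H2SO4:Mg mole ratio is 1:1, so n(Mg) = 1907 × 1/1 = 1907 mol.
Mass of Mg = 1907 mol × 24.31 g/mol = 46350 g.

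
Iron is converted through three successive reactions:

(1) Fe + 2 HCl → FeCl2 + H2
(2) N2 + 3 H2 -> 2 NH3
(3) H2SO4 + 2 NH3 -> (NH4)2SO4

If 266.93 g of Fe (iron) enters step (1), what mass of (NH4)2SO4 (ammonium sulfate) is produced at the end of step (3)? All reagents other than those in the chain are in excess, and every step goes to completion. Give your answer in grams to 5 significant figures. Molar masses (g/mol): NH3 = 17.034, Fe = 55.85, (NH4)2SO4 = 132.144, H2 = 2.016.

210.52 g

n(Fe) = 266.93 / 55.85 = 4.77941 mol.
Reaction (1): Fe→H2 ratio 1:1 ⇒ n(H2) = 4.77941 mol.
Reaction (2): H2→NH3 ratio 3:2 ⇒ n(NH3) = 3.18627 mol.
Reaction (3): NH3→(NH4)2SO4 ratio 2:1 ⇒ n((NH4)2SO4) = 1.59314 mol.
Mass of (NH4)2SO4 = 1.59314 × 132.144 = 210.523 g.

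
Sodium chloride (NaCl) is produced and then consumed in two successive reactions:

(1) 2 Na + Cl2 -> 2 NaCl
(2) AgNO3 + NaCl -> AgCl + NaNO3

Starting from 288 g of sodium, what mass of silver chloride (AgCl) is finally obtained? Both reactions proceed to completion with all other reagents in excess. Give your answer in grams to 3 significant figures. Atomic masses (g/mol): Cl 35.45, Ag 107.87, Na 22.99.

M(Na) = 22.99 g/mol.
M(AgCl) = 107.87 + 35.45 = 143.32 g/mol.
n(Na) = 288.0 / 22.99 = 12.53 mol.
Step 1 gives a 2:2 ratio of Na to NaCl, so n(NaCl) = 12.53 mol.
In step 2 the NaCl:AgCl ratio is 1:1, so n(AgCl) = 12.53 mol.
Mass of AgCl = 12.53 × 143.32 = 1795 g.

1800 g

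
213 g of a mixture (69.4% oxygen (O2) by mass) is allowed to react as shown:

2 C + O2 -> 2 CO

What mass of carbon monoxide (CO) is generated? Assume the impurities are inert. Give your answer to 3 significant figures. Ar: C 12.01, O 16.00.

259 g

Mass of pure O2 = 213 g × 0.694 = 147.8 g.
M(O2) = 2(16.00) = 32.00 g/mol.
M(CO) = 12.01 + 16.00 = 28.01 g/mol.
n(O2) = 147.8 g / 32.00 g/mol = 4.619 mol.
From the equation the O2:CO mole ratio is 1:2, so n(CO) = 4.619 × 2/1 = 9.239 mol.
Mass of CO = 9.239 mol × 28.01 g/mol = 258.8 g.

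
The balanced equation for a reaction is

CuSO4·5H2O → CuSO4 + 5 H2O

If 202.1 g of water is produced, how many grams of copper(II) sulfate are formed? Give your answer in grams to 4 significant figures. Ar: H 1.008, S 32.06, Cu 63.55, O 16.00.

358.1 g

M(H2O) = 2(1.008) + 16.00 = 18.016 g/mol.
M(CuSO4) = 63.55 + 32.06 + 4(16.00) = 159.61 g/mol.
n(H2O) = 202.10 g / 18.016 g/mol = 11.218 mol.
From the equation the H2O:CuSO4 mole ratio is 5:1, so n(CuSO4) = 11.218 × 1/5 = 2.2436 mol.
Mass of CuSO4 = 2.2436 mol × 159.61 g/mol = 358.09 g.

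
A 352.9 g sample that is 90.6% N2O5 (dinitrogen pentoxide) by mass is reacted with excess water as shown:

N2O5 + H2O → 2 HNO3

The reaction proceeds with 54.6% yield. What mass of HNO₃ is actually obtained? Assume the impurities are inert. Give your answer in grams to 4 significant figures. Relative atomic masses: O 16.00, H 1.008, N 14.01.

203.7 g

Pure N2O5 available = 352.9 g × 0.906 = 319.73 g.
M(N2O5) = 2(14.01) + 5(16.00) = 108.02 g/mol.
M(HNO3) = 1.008 + 14.01 + 3(16.00) = 63.018 g/mol.
n(N2O5) = 319.73 g / 108.02 g/mol = 2.9599 mol.
From the equation the N2O5:HNO3 mole ratio is 1:2, so n(HNO3) = 2.9599 × 2/1 = 5.9198 mol.
Mass of HNO3 = 5.9198 mol × 63.018 g/mol = 373.05 g.
Actual mass collected = 373.05 g × 0.546 = 203.69 g.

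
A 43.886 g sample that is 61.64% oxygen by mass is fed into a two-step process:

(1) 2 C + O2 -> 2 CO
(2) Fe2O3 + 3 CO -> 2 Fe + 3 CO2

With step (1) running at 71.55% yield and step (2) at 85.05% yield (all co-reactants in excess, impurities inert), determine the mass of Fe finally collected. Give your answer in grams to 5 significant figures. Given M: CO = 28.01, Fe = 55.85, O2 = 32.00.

38.308 g

Pure O2 = 43.886 × 0.6164 = 27.0513 g.
n(O2) = 27.0513 / 32.00 = 0.845354 mol.
Step 1 (O2:CO = 1:2): theoretical n(CO) = 1.69071 mol; at 71.55% yield, n(CO) = 1.20970 mol.
Step 2 (CO:Fe = 3:2): theoretical n(Fe) = 0.806468 mol, so theoretical mass = 0.806468 × 55.85 = 45.0412 g.
At 85.05% yield, actual mass of Fe = 45.0412 × 0.8505 = 38.3076 g.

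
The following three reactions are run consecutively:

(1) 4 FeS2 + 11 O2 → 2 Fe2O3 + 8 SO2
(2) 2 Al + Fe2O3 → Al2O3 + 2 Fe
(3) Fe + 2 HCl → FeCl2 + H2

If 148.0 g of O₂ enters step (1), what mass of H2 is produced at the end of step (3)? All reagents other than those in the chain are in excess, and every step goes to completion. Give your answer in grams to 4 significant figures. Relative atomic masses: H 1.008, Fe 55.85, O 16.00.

3.391 g

M(O2) = 2(16.00) = 32.00 g/mol.
M(H2) = 2(1.008) = 2.016 g/mol.
n(O2) = 148.0 / 32.00 = 4.6250 mol.
Reaction (1): O2→Fe2O3 ratio 11:2 ⇒ n(Fe2O3) = 0.84091 mol.
Reaction (2): Fe2O3→Fe ratio 1:2 ⇒ n(Fe) = 1.6818 mol.
Reaction (3): Fe→H2 ratio 1:1 ⇒ n(H2) = 1.6818 mol.
Mass of H2 = 1.6818 × 2.016 = 3.3905 g.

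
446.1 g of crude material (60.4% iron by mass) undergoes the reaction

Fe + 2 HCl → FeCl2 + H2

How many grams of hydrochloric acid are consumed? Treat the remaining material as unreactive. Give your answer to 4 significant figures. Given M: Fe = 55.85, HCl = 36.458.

Mass of pure Fe = 446.1 g × 0.604 = 269.44 g.
n(Fe) = 269.44 g / 55.85 g/mol = 4.8244 mol.
From the equation the Fe:HCl mole ratio is 1:2, so n(HCl) = 4.8244 × 2/1 = 9.6489 mol.
Mass of HCl = 9.6489 mol × 36.458 g/mol = 351.78 g.

351.8 g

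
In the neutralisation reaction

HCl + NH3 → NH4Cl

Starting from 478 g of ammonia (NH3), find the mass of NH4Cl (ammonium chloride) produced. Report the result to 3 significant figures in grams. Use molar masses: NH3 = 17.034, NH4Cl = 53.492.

1500 g

n(NH3) = 478.0 g / 17.034 g/mol = 28.06 mol.
From the equation the NH3:NH4Cl mole ratio is 1:1, so n(NH4Cl) = 28.06 × 1/1 = 28.06 mol.
Mass of NH4Cl = 28.06 mol × 53.492 g/mol = 1501 g.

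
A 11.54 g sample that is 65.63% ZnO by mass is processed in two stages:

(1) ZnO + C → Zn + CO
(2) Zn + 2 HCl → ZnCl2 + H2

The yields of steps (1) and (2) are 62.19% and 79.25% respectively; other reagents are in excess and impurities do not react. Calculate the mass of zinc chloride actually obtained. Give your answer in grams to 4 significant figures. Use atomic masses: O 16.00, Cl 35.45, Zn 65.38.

Pure ZnO = 11.54 × 0.6563 = 7.5737 g.
M(ZnO) = 65.38 + 16.00 = 81.38 g/mol.
M(ZnCl2) = 65.38 + 2(35.45) = 136.28 g/mol.
n(ZnO) = 7.5737 / 81.38 = 0.093066 mol.
Step 1 (ZnO:Zn = 1:1): theoretical n(Zn) = 0.093066 mol; at 62.19% yield, n(Zn) = 0.057878 mol.
Step 2 (Zn:ZnCl2 = 1:1): theoretical n(ZnCl2) = 0.057878 mol, so theoretical mass = 0.057878 × 136.28 = 7.8876 g.
At 79.25% yield, actual mass of ZnCl2 = 7.8876 × 0.7925 = 6.2509 g.

6.251 g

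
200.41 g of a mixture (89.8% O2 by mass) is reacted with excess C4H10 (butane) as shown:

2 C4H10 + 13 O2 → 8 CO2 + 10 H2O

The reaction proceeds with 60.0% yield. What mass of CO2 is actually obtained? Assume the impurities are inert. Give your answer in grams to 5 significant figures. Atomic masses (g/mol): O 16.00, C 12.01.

Pure O2 available = 200.41 g × 0.898 = 179.968 g.
M(O2) = 2(16.00) = 32.00 g/mol.
M(CO2) = 12.01 + 2(16.00) = 44.01 g/mol.
n(O2) = 179.968 g / 32.00 g/mol = 5.62401 mol.
From the equation the O2:CO2 mole ratio is 13:8, so n(CO2) = 5.62401 × 8/13 = 3.46093 mol.
Mass of CO2 = 3.46093 mol × 44.01 g/mol = 152.315 g.
Actual mass collected = 152.315 g × 0.600 = 91.3892 g.

91.389 g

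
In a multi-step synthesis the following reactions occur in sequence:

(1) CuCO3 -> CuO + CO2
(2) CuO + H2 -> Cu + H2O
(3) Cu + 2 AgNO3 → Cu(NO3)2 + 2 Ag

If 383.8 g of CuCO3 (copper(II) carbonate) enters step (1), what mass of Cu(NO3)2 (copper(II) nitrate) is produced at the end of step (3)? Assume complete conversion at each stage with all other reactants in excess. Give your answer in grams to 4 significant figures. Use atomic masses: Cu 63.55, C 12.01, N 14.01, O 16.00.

M(CuCO3) = 63.55 + 12.01 + 3(16.00) = 123.56 g/mol.
M(Cu(NO3)2) = 63.55 + 2(14.01) + 6(16.00) = 187.57 g/mol.
n(CuCO3) = 383.8 / 123.56 = 3.1062 mol.
Reaction (1): CuCO3→CuO ratio 1:1 ⇒ n(CuO) = 3.1062 mol.
Reaction (2): CuO→Cu ratio 1:1 ⇒ n(Cu) = 3.1062 mol.
Reaction (3): Cu→Cu(NO3)2 ratio 1:1 ⇒ n(Cu(NO3)2) = 3.1062 mol.
Mass of Cu(NO3)2 = 3.1062 × 187.57 = 582.63 g.

582.6 g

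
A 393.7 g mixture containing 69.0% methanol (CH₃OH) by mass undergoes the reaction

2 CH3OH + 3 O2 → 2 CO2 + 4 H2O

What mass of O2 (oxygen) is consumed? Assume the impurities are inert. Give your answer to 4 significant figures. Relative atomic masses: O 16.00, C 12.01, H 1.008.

406.9 g

Mass of pure CH3OH = 393.7 g × 0.690 = 271.65 g.
M(CH3OH) = 12.01 + 4(1.008) + 16.00 = 32.042 g/mol.
M(O2) = 2(16.00) = 32.00 g/mol.
n(CH3OH) = 271.65 g / 32.042 g/mol = 8.4780 mol.
From the equation the CH3OH:O2 mole ratio is 2:3, so n(O2) = 8.4780 × 3/2 = 12.717 mol.
Mass of O2 = 12.717 mol × 32.00 g/mol = 406.95 g.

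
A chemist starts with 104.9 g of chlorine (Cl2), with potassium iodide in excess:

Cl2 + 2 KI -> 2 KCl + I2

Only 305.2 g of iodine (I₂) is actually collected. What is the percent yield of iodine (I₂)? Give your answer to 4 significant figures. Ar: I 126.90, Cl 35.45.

M(Cl2) = 2(35.45) = 70.90 g/mol.
M(I2) = 2(126.90) = 253.80 g/mol.
n(Cl2) = 104.90 g / 70.90 g/mol = 1.4795 mol.
From the equation the Cl2:I2 mole ratio is 1:1, so n(I2) = 1.4795 × 1/1 = 1.4795 mol.
Mass of I2 = 1.4795 mol × 253.80 g/mol = 375.51 g.
This is the theoretical yield. Percent yield = 305.2 g / 375.51 g × 100% = 81.276%.

81.28 %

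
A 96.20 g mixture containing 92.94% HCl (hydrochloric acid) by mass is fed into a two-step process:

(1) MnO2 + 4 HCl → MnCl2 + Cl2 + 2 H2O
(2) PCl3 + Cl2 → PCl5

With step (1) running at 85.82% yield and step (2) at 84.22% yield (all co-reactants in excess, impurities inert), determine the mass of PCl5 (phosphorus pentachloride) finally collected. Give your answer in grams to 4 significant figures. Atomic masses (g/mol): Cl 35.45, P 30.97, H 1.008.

Pure HCl = 96.20 × 0.9294 = 89.408 g.
M(HCl) = 1.008 + 35.45 = 36.458 g/mol.
M(PCl5) = 30.97 + 5(35.45) = 208.22 g/mol.
n(HCl) = 89.408 / 36.458 = 2.4524 mol.
Step 1 (HCl:Cl2 = 4:1): theoretical n(Cl2) = 0.61309 mol; at 85.82% yield, n(Cl2) = 0.52615 mol.
Step 2 (Cl2:PCl5 = 1:1): theoretical n(PCl5) = 0.52615 mol, so theoretical mass = 0.52615 × 208.22 = 109.56 g.
At 84.22% yield, actual mass of PCl5 = 109.56 × 0.8422 = 92.268 g.

92.27 g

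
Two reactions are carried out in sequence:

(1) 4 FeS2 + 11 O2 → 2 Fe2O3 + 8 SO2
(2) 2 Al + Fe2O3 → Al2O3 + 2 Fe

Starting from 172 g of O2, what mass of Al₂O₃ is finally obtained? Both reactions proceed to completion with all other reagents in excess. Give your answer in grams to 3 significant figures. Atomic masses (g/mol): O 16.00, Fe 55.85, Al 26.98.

M(O2) = 2(16.00) = 32.00 g/mol.
M(Al2O3) = 2(26.98) + 3(16.00) = 101.96 g/mol.
n(O2) = 172.0 / 32.00 = 5.375 mol.
Step 1 gives a 11:2 ratio of O2 to Fe2O3, so n(Fe2O3) = 0.9773 mol.
In step 2 the Fe2O3:Al2O3 ratio is 1:1, so n(Al2O3) = 0.9773 mol.
Mass of Al2O3 = 0.9773 × 101.96 = 99.64 g.

99.6 g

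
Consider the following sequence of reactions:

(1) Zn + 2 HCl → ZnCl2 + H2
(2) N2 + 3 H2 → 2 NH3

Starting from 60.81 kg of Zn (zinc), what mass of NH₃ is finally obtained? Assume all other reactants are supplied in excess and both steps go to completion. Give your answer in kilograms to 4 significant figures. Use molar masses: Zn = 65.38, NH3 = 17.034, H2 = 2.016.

60.81 kg = 60810 g.
n(Zn) = 60810 / 65.38 = 930.10 mol.
Step 1 gives a 1:1 ratio of Zn to H2, so n(H2) = 930.10 mol.
In step 2 the H2:NH3 ratio is 3:2, so n(NH3) = 620.07 mol.
Mass of NH3 = 620.07 × 17.034 = 10562 g = 10.56 kg.

10.56 kg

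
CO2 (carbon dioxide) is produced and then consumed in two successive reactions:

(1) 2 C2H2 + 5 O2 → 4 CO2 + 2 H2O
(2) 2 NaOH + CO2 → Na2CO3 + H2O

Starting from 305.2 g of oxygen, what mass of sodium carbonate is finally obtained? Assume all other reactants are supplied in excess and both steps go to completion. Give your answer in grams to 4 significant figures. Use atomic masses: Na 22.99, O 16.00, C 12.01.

808.7 g

M(O2) = 2(16.00) = 32.00 g/mol.
M(Na2CO3) = 2(22.99) + 12.01 + 3(16.00) = 105.99 g/mol.
n(O2) = 305.20 / 32.00 = 9.5375 mol.
Step 1 gives a 5:4 ratio of O2 to CO2, so n(CO2) = 7.6300 mol.
In step 2 the CO2:Na2CO3 ratio is 1:1, so n(Na2CO3) = 7.6300 mol.
Mass of Na2CO3 = 7.6300 × 105.99 = 808.70 g.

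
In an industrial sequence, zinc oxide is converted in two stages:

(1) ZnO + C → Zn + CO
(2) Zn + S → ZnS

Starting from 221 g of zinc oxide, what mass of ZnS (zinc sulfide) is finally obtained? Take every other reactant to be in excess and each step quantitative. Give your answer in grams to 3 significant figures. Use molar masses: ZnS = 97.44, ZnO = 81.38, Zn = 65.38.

265 g

n(ZnO) = 221.0 / 81.38 = 2.716 mol.
Step 1 gives a 1:1 ratio of ZnO to Zn, so n(Zn) = 2.716 mol.
In step 2 the Zn:ZnS ratio is 1:1, so n(ZnS) = 2.716 mol.
Mass of ZnS = 2.716 × 97.44 = 264.6 g.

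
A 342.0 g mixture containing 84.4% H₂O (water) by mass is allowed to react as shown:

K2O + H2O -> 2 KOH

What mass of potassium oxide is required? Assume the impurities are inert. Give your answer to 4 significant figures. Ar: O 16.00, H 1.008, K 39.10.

1509 g

Mass of pure H2O = 342.0 g × 0.844 = 288.65 g.
M(H2O) = 2(1.008) + 16.00 = 18.016 g/mol.
M(K2O) = 2(39.10) + 16.00 = 94.20 g/mol.
n(H2O) = 288.65 g / 18.016 g/mol = 16.022 mol.
From the equation the H2O:K2O mole ratio is 1:1, so n(K2O) = 16.022 × 1/1 = 16.022 mol.
Mass of K2O = 16.022 mol × 94.20 g/mol = 1509.2 g.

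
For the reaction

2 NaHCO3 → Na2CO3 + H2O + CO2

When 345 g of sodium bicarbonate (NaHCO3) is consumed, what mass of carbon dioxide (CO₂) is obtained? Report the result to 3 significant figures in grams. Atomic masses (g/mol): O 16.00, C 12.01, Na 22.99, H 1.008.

90.4 g

M(NaHCO3) = 22.99 + 1.008 + 12.01 + 3(16.00) = 84.008 g/mol.
M(CO2) = 12.01 + 2(16.00) = 44.01 g/mol.
n(NaHCO3) = 345.0 g / 84.008 g/mol = 4.107 mol.
From the equation the NaHCO3:CO2 mole ratio is 2:1, so n(CO2) = 4.107 × 1/2 = 2.053 mol.
Mass of CO2 = 2.053 mol × 44.01 g/mol = 90.37 g.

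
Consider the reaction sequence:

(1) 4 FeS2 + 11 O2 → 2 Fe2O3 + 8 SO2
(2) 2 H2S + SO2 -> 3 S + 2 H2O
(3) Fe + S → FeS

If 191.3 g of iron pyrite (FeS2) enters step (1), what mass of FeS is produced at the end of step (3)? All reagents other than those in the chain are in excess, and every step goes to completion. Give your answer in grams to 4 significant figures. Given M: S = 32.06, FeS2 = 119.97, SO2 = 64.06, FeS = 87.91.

n(FeS2) = 191.3 / 119.97 = 1.5946 mol.
Reaction (1): FeS2→SO2 ratio 4:8 ⇒ n(SO2) = 3.1891 mol.
Reaction (2): SO2→S ratio 1:3 ⇒ n(S) = 9.5674 mol.
Reaction (3): S→FeS ratio 1:1 ⇒ n(FeS) = 9.5674 mol.
Mass of FeS = 9.5674 × 87.91 = 841.07 g.

841.1 g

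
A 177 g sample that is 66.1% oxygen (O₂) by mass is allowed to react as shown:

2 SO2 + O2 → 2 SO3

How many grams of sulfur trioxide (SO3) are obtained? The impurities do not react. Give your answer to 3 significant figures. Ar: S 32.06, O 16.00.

585 g

Mass of pure O2 = 177 g × 0.661 = 117.0 g.
M(O2) = 2(16.00) = 32.00 g/mol.
M(SO3) = 32.06 + 3(16.00) = 80.06 g/mol.
n(O2) = 117.0 g / 32.00 g/mol = 3.656 mol.
From the equation the O2:SO3 mole ratio is 1:2, so n(SO3) = 3.656 × 2/1 = 7.312 mol.
Mass of SO3 = 7.312 mol × 80.06 g/mol = 585.4 g.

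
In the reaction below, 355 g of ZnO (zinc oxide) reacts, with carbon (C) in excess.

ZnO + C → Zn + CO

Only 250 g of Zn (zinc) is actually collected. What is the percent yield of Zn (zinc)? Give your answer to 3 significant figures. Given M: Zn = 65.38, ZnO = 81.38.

87.7 %

n(ZnO) = 355.0 g / 81.38 g/mol = 4.362 mol.
From the equation the ZnO:Zn mole ratio is 1:1, so n(Zn) = 4.362 × 1/1 = 4.362 mol.
Mass of Zn = 4.362 mol × 65.38 g/mol = 285.2 g.
This is the theoretical yield. Percent yield = 250 g / 285.2 g × 100% = 87.66%.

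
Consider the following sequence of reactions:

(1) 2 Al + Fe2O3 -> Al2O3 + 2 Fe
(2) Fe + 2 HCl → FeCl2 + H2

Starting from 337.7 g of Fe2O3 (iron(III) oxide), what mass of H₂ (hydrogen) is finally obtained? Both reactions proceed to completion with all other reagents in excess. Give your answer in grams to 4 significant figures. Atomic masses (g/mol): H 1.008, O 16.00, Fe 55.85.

8.526 g

M(Fe2O3) = 2(55.85) + 3(16.00) = 159.70 g/mol.
M(H2) = 2(1.008) = 2.016 g/mol.
n(Fe2O3) = 337.70 / 159.70 = 2.1146 mol.
Step 1 gives a 1:2 ratio of Fe2O3 to Fe, so n(Fe) = 4.2292 mol.
In step 2 the Fe:H2 ratio is 1:1, so n(H2) = 4.2292 mol.
Mass of H2 = 4.2292 × 2.016 = 8.5260 g.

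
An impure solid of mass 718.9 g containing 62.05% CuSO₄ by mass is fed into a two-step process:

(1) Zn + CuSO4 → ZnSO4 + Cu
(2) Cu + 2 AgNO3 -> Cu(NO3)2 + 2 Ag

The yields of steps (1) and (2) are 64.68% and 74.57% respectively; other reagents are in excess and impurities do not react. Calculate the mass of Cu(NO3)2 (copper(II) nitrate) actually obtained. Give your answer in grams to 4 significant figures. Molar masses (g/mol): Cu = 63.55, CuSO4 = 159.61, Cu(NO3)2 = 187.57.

252.8 g

Pure CuSO4 = 718.9 × 0.6205 = 446.08 g.
n(CuSO4) = 446.08 / 159.61 = 2.7948 mol.
Step 1 (CuSO4:Cu = 1:1): theoretical n(Cu) = 2.7948 mol; at 64.68% yield, n(Cu) = 1.8077 mol.
Step 2 (Cu:Cu(NO3)2 = 1:1): theoretical n(Cu(NO3)2) = 1.8077 mol, so theoretical mass = 1.8077 × 187.57 = 339.07 g.
At 74.57% yield, actual mass of Cu(NO3)2 = 339.07 × 0.7457 = 252.84 g.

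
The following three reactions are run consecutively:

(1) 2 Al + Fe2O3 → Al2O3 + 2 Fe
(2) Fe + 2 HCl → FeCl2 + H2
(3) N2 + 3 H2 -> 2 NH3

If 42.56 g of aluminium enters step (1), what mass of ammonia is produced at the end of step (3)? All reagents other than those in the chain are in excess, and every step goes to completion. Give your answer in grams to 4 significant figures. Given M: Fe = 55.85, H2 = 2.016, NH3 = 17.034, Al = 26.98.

17.91 g

n(Al) = 42.56 / 26.98 = 1.5775 mol.
Reaction (1): Al→Fe ratio 2:2 ⇒ n(Fe) = 1.5775 mol.
Reaction (2): Fe→H2 ratio 1:1 ⇒ n(H2) = 1.5775 mol.
Reaction (3): H2→NH3 ratio 3:2 ⇒ n(NH3) = 1.0516 mol.
Mass of NH3 = 1.0516 × 17.034 = 17.914 g.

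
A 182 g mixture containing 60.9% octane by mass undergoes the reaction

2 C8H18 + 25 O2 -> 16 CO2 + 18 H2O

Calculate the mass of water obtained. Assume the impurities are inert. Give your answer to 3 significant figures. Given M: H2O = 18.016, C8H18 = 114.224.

157 g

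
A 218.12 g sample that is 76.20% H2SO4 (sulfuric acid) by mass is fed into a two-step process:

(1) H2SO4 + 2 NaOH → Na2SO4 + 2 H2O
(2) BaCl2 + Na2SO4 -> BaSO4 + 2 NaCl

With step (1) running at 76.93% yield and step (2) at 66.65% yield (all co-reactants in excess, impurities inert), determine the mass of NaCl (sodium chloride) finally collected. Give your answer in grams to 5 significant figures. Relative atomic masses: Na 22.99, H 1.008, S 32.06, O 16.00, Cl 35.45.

101.56 g

Pure H2SO4 = 218.12 × 0.7620 = 166.207 g.
M(H2SO4) = 2(1.008) + 32.06 + 4(16.00) = 98.076 g/mol.
M(NaCl) = 22.99 + 35.45 = 58.44 g/mol.
n(H2SO4) = 166.207 / 98.076 = 1.69468 mol.
Step 1 (H2SO4:Na2SO4 = 1:1): theoretical n(Na2SO4) = 1.69468 mol; at 76.93% yield, n(Na2SO4) = 1.30372 mol.
Step 2 (Na2SO4:NaCl = 1:2): theoretical n(NaCl) = 2.60743 mol, so theoretical mass = 2.60743 × 58.44 = 152.378 g.
At 66.65% yield, actual mass of NaCl = 152.378 × 0.6665 = 101.560 g.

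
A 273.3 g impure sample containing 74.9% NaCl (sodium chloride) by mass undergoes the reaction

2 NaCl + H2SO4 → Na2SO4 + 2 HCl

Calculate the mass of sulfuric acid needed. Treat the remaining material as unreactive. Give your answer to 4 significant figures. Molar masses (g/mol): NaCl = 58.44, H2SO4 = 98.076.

Mass of pure NaCl = 273.3 g × 0.749 = 204.70 g.
n(NaCl) = 204.70 g / 58.44 g/mol = 3.5028 mol.
From the equation the NaCl:H2SO4 mole ratio is 2:1, so n(H2SO4) = 3.5028 × 1/2 = 1.7514 mol.
Mass of H2SO4 = 1.7514 mol × 98.076 g/mol = 171.77 g.

171.8 g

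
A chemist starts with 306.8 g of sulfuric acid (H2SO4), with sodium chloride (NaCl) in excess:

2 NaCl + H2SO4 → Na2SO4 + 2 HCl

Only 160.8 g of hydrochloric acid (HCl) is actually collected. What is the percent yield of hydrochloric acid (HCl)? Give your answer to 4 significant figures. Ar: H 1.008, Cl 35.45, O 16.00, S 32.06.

M(H2SO4) = 2(1.008) + 32.06 + 4(16.00) = 98.076 g/mol.
M(HCl) = 1.008 + 35.45 = 36.458 g/mol.
n(H2SO4) = 306.80 g / 98.076 g/mol = 3.1282 mol.
From the equation the H2SO4:HCl mole ratio is 1:2, so n(HCl) = 3.1282 × 2/1 = 6.2564 mol.
Mass of HCl = 6.2564 mol × 36.458 g/mol = 228.09 g.
This is the theoretical yield. Percent yield = 160.8 g / 228.09 g × 100% = 70.497%.

70.50 %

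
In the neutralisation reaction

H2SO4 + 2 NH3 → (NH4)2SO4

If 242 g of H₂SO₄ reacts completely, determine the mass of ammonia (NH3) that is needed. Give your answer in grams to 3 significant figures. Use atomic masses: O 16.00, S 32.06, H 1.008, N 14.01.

84.1 g

M(H2SO4) = 2(1.008) + 32.06 + 4(16.00) = 98.076 g/mol.
M(NH3) = 14.01 + 3(1.008) = 17.034 g/mol.
n(H2SO4) = 242.0 g / 98.076 g/mol = 2.467 mol.
From the equation the H2SO4:NH3 mole ratio is 1:2, so n(NH3) = 2.467 × 2/1 = 4.935 mol.
Mass of NH3 = 4.935 mol × 17.034 g/mol = 84.06 g.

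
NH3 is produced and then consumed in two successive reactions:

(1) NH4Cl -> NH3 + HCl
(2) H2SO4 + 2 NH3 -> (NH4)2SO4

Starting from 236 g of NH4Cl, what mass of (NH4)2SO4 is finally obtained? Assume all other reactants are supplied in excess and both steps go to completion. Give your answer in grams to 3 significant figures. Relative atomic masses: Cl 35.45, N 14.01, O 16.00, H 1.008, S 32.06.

292 g

M(NH4Cl) = 14.01 + 4(1.008) + 35.45 = 53.492 g/mol.
M((NH4)2SO4) = 2(14.01) + 8(1.008) + 32.06 + 4(16.00) = 132.144 g/mol.
n(NH4Cl) = 236.0 / 53.492 = 4.412 mol.
Step 1 gives a 1:1 ratio of NH4Cl to NH3, so n(NH3) = 4.412 mol.
In step 2 the NH3:(NH4)2SO4 ratio is 2:1, so n((NH4)2SO4) = 2.206 mol.
Mass of (NH4)2SO4 = 2.206 × 132.144 = 291.5 g.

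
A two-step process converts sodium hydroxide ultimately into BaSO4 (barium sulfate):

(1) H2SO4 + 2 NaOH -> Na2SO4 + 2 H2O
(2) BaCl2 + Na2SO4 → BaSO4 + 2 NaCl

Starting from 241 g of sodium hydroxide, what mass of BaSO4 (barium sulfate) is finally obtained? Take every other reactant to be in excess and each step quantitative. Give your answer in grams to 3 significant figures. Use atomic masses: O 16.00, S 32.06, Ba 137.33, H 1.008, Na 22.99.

M(NaOH) = 22.99 + 16.00 + 1.008 = 39.998 g/mol.
M(BaSO4) = 137.33 + 32.06 + 4(16.00) = 233.39 g/mol.
n(NaOH) = 241.0 / 39.998 = 6.025 mol.
Step 1 gives a 2:1 ratio of NaOH to Na2SO4, so n(Na2SO4) = 3.013 mol.
In step 2 the Na2SO4:BaSO4 ratio is 1:1, so n(BaSO4) = 3.013 mol.
Mass of BaSO4 = 3.013 × 233.39 = 703.1 g.

703 g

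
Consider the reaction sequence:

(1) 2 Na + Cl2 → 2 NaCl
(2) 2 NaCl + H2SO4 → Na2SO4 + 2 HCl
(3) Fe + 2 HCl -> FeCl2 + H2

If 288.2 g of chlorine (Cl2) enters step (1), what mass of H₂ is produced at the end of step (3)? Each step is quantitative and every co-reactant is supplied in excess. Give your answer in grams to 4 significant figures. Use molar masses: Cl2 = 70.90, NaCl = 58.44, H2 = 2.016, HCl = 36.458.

n(Cl2) = 288.2 / 70.90 = 4.0649 mol.
Reaction (1): Cl2→NaCl ratio 1:2 ⇒ n(NaCl) = 8.1298 mol.
Reaction (2): NaCl→HCl ratio 2:2 ⇒ n(HCl) = 8.1298 mol.
Reaction (3): HCl→H2 ratio 2:1 ⇒ n(H2) = 4.0649 mol.
Mass of H2 = 4.0649 × 2.016 = 8.1948 g.

8.195 g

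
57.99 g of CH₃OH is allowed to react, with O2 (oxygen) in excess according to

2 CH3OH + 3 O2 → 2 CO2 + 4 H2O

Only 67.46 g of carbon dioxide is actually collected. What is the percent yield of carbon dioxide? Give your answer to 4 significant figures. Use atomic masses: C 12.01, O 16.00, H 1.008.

84.70 %

M(CH3OH) = 12.01 + 4(1.008) + 16.00 = 32.042 g/mol.
M(CO2) = 12.01 + 2(16.00) = 44.01 g/mol.
n(CH3OH) = 57.990 g / 32.042 g/mol = 1.8098 mol.
From the equation the CH3OH:CO2 mole ratio is 2:2, so n(CO2) = 1.8098 × 2/2 = 1.8098 mol.
Mass of CO2 = 1.8098 mol × 44.01 g/mol = 79.650 g.
This is the theoretical yield. Percent yield = 67.46 g / 79.650 g × 100% = 84.696%.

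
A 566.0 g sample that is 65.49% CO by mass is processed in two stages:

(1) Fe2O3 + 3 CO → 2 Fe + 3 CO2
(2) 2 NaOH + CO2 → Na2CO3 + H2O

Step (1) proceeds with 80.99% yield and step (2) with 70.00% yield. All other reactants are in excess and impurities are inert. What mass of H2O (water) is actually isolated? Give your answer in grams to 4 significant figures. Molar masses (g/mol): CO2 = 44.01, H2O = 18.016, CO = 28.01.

135.2 g

Pure CO = 566.0 × 0.6549 = 370.67 g.
n(CO) = 370.67 / 28.01 = 13.234 mol.
Step 1 (CO:CO2 = 3:3): theoretical n(CO2) = 13.234 mol; at 80.99% yield, n(CO2) = 10.718 mol.
Step 2 (CO2:H2O = 1:1): theoretical n(H2O) = 10.718 mol, so theoretical mass = 10.718 × 18.016 = 193.09 g.
At 70.00% yield, actual mass of H2O = 193.09 × 0.7000 = 135.17 g.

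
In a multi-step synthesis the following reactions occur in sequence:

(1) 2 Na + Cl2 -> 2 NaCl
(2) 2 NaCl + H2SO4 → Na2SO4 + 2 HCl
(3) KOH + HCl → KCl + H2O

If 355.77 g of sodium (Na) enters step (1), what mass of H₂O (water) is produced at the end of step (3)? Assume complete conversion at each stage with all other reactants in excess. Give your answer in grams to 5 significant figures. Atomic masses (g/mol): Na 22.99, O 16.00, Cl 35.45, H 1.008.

278.80 g

M(Na) = 22.99 g/mol.
M(H2O) = 2(1.008) + 16.00 = 18.016 g/mol.
n(Na) = 355.77 / 22.99 = 15.4750 mol.
Reaction (1): Na→NaCl ratio 2:2 ⇒ n(NaCl) = 15.4750 mol.
Reaction (2): NaCl→HCl ratio 2:2 ⇒ n(HCl) = 15.4750 mol.
Reaction (3): HCl→H2O ratio 1:1 ⇒ n(H2O) = 15.4750 mol.
Mass of H2O = 15.4750 × 18.016 = 278.797 g.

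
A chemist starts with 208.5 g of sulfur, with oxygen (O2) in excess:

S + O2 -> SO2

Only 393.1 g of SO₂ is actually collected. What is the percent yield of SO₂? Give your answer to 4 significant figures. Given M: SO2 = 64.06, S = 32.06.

94.36 %

n(S) = 208.50 g / 32.06 g/mol = 6.5034 mol.
From the equation the S:SO2 mole ratio is 1:1, so n(SO2) = 6.5034 × 1/1 = 6.5034 mol.
Mass of SO2 = 6.5034 mol × 64.06 g/mol = 416.61 g.
This is the theoretical yield. Percent yield = 393.1 g / 416.61 g × 100% = 94.357%.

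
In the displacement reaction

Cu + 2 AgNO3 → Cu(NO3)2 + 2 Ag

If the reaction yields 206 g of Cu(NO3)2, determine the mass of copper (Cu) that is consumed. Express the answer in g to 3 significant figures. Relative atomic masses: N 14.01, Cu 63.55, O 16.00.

69.8 g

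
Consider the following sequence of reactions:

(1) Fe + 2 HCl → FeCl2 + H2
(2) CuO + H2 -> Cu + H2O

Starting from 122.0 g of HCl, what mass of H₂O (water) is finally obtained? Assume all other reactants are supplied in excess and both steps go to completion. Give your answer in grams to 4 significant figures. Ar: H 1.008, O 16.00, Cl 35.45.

M(HCl) = 1.008 + 35.45 = 36.458 g/mol.
M(H2O) = 2(1.008) + 16.00 = 18.016 g/mol.
n(HCl) = 122.00 / 36.458 = 3.3463 mol.
Step 1 gives a 2:1 ratio of HCl to H2, so n(H2) = 1.6732 mol.
In step 2 the H2:H2O ratio is 1:1, so n(H2O) = 1.6732 mol.
Mass of H2O = 1.6732 × 18.016 = 30.144 g.

30.14 g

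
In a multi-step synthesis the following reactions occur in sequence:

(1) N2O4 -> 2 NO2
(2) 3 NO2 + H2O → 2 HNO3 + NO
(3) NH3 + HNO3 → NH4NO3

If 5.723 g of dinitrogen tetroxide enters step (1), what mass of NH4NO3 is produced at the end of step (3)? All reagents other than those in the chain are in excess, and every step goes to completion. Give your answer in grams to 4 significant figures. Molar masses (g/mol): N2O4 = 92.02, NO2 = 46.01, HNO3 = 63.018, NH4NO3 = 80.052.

n(N2O4) = 5.723 / 92.02 = 0.062193 mol.
Reaction (1): N2O4→NO2 ratio 1:2 ⇒ n(NO2) = 0.12439 mol.
Reaction (2): NO2→HNO3 ratio 3:2 ⇒ n(HNO3) = 0.082924 mol.
Reaction (3): HNO3→NH4NO3 ratio 1:1 ⇒ n(NH4NO3) = 0.082924 mol.
Mass of NH4NO3 = 0.082924 × 80.052 = 6.6382 g.

6.638 g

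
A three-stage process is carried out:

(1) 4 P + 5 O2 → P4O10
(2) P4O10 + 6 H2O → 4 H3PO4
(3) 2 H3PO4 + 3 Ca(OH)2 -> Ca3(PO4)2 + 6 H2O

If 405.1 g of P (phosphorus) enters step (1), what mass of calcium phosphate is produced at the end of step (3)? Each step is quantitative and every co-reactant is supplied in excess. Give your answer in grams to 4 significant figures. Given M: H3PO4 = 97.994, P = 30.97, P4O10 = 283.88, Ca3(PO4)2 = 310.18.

2029 g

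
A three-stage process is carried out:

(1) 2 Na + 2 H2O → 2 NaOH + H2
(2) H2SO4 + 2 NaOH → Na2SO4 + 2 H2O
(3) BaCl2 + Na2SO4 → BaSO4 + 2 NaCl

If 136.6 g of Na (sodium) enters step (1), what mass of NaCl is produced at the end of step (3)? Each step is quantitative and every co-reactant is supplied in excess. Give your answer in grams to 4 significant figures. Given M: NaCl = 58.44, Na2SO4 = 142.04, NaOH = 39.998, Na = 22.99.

n(Na) = 136.6 / 22.99 = 5.9417 mol.
Reaction (1): Na→NaOH ratio 2:2 ⇒ n(NaOH) = 5.9417 mol.
Reaction (2): NaOH→Na2SO4 ratio 2:1 ⇒ n(Na2SO4) = 2.9709 mol.
Reaction (3): Na2SO4→NaCl ratio 1:2 ⇒ n(NaCl) = 5.9417 mol.
Mass of NaCl = 5.9417 × 58.44 = 347.23 g.

347.2 g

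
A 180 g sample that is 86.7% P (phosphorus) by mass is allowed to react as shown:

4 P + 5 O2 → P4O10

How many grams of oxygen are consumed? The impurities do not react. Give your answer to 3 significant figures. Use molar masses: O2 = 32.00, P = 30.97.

Mass of pure P = 180 g × 0.867 = 156.1 g.
n(P) = 156.1 g / 30.97 g/mol = 5.039 mol.
From the equation the P:O2 mole ratio is 4:5, so n(O2) = 5.039 × 5/4 = 6.299 mol.
Mass of O2 = 6.299 mol × 32.00 g/mol = 201.6 g.

202 g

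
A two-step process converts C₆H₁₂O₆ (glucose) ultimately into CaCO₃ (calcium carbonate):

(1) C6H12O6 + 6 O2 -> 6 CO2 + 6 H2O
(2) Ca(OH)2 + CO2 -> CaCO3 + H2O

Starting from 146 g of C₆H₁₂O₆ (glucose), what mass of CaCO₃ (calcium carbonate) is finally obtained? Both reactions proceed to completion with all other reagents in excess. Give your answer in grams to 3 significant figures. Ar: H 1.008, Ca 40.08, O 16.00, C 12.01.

487 g

M(C6H12O6) = 6(12.01) + 12(1.008) + 6(16.00) = 180.156 g/mol.
M(CaCO3) = 40.08 + 12.01 + 3(16.00) = 100.09 g/mol.
n(C6H12O6) = 146.0 / 180.156 = 0.8104 mol.
Step 1 gives a 1:6 ratio of C6H12O6 to CO2, so n(CO2) = 4.862 mol.
In step 2 the CO2:CaCO3 ratio is 1:1, so n(CaCO3) = 4.862 mol.
Mass of CaCO3 = 4.862 × 100.09 = 486.7 g.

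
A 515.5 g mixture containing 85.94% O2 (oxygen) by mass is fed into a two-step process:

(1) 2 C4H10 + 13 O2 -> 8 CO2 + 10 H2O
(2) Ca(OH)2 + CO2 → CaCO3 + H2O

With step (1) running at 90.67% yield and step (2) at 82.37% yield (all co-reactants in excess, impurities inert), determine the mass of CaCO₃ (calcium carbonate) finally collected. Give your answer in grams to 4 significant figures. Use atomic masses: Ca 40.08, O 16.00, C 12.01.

636.9 g

Pure O2 = 515.5 × 0.8594 = 443.02 g.
M(O2) = 2(16.00) = 32.00 g/mol.
M(CaCO3) = 40.08 + 12.01 + 3(16.00) = 100.09 g/mol.
n(O2) = 443.02 / 32.00 = 13.844 mol.
Step 1 (O2:CO2 = 13:8): theoretical n(CO2) = 8.5196 mol; at 90.67% yield, n(CO2) = 7.7247 mol.
Step 2 (CO2:CaCO3 = 1:1): theoretical n(CaCO3) = 7.7247 mol, so theoretical mass = 7.7247 × 100.09 = 773.17 g.
At 82.37% yield, actual mass of CaCO3 = 773.17 × 0.8237 = 636.86 g.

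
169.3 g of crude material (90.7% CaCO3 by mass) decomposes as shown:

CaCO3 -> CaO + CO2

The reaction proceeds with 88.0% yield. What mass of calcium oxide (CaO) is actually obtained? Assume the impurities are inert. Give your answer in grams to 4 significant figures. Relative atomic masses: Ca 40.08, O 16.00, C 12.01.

75.71 g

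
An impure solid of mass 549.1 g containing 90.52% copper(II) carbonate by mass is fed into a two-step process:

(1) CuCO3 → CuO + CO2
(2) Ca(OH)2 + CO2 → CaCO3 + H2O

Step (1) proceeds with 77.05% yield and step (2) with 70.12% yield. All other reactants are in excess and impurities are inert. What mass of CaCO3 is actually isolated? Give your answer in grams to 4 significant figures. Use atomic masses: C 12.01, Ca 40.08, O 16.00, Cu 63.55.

217.5 g

Pure CuCO3 = 549.1 × 0.9052 = 497.05 g.
M(CuCO3) = 63.55 + 12.01 + 3(16.00) = 123.56 g/mol.
M(CaCO3) = 40.08 + 12.01 + 3(16.00) = 100.09 g/mol.
n(CuCO3) = 497.05 / 123.56 = 4.0227 mol.
Step 1 (CuCO3:CO2 = 1:1): theoretical n(CO2) = 4.0227 mol; at 77.05% yield, n(CO2) = 3.0995 mol.
Step 2 (CO2:CaCO3 = 1:1): theoretical n(CaCO3) = 3.0995 mol, so theoretical mass = 3.0995 × 100.09 = 310.23 g.
At 70.12% yield, actual mass of CaCO3 = 310.23 × 0.7012 = 217.53 g.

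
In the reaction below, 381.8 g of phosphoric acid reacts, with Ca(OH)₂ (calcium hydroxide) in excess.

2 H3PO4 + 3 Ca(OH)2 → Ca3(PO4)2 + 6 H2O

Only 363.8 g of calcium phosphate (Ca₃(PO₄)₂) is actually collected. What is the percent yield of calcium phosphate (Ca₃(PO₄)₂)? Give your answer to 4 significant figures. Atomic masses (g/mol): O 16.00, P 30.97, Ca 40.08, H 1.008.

60.21 %

M(H3PO4) = 3(1.008) + 30.97 + 4(16.00) = 97.994 g/mol.
M(Ca3(PO4)2) = 3(40.08) + 2(30.97) + 8(16.00) = 310.18 g/mol.
n(H3PO4) = 381.80 g / 97.994 g/mol = 3.8962 mol.
From the equation the H3PO4:Ca3(PO4)2 mole ratio is 2:1, so n(Ca3(PO4)2) = 3.8962 × 1/2 = 1.9481 mol.
Mass of Ca3(PO4)2 = 1.9481 mol × 310.18 g/mol = 604.25 g.
This is the theoretical yield. Percent yield = 363.8 g / 604.25 g × 100% = 60.206%.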